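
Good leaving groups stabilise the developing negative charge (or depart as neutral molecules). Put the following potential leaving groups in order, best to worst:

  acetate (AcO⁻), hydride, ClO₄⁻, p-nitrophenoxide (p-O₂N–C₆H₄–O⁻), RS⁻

ClO₄⁻ > acetate (AcO⁻) > p-nitrophenoxide (p-O₂N–C₆H₄–O⁻) > RS⁻ > hydride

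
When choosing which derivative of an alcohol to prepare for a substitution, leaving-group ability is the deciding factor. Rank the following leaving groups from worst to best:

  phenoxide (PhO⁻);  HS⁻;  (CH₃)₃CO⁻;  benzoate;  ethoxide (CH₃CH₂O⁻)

(CH₃)₃CO⁻ < ethoxide (CH₃CH₂O⁻) < phenoxide (PhO⁻) < HS⁻ < benzoate

Leaving-group ability tracks the stability of the departed species; conjugate-acid pKₐ is the usual yardstick (lower pKₐ → better LG).
benzoate: pKₐ(C₆H₅COOH) ≈ 4.2
HS⁻: pKₐ(H₂S) ≈ 7
phenoxide (PhO⁻): pKₐ(C₆H₅OH (phenol)) ≈ 10 — resonance into the ring helps, but still a poor LG
ethoxide (CH₃CH₂O⁻): pKₐ(CH₃CH₂OH) ≈ 16
(CH₃)₃CO⁻: pKₐ(t-BuOH) ≈ 18 — bulky, strongly basic alkoxide
Listed from poorest to best leaving group as asked.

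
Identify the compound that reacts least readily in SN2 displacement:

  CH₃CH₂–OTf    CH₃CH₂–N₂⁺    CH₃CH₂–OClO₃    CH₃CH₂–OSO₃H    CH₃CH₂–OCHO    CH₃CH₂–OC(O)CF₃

With the same alkyl group throughout, only the leaving group differentiates the rates.
Leaving-group ability tracks the stability of the departed species; conjugate-acid pKₐ is the usual yardstick (lower pKₐ → better LG).
CH₃CH₂–N₂⁺ loses N₂: no meaningful conjugate acid; N₂ departs as an exceptionally stable neutral molecule
CH₃CH₂–OTf loses OTf⁻: pKₐ(CF₃SO₃H (triflic acid)) ≈ -14
CH₃CH₂–OClO₃ loses ClO₄⁻: pKₐ(HClO₄) ≈ -10
CH₃CH₂–OSO₃H loses HSO₄⁻: pKₐ(H₂SO₄) ≈ -3
CH₃CH₂–OC(O)CF₃ loses CF₃COO⁻: pKₐ(CF₃COOH) ≈ 0.2
CH₃CH₂–OCHO loses HCOO⁻: pKₐ(HCOOH) ≈ 3.8

CH₃CH₂–OCHO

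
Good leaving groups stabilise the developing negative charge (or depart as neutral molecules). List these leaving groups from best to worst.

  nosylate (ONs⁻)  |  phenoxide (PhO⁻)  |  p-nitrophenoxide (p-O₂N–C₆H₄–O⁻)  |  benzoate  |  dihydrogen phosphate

nosylate (ONs⁻): pKₐ(p-O₂NC₆H₄SO₃H) ≈ -3.5
dihydrogen phosphate: pKₐ(H₃PO₄) ≈ 2.1
benzoate: pKₐ(C₆H₅COOH) ≈ 4.2
p-nitrophenoxide (p-O₂N–C₆H₄–O⁻): pKₐ(p-nitrophenol) ≈ 7.2 — nitro group delocalises the charge; the classic chromogenic LG
phenoxide (PhO⁻): pKₐ(C₆H₅OH (phenol)) ≈ 10

nosylate (ONs⁻) > dihydrogen phosphate > benzoate > p-nitrophenoxide (p-O₂N–C₆H₄–O⁻) > phenoxide (PhO⁻)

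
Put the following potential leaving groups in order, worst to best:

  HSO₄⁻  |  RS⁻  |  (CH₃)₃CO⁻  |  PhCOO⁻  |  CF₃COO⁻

(CH₃)₃CO⁻ < RS⁻ < PhCOO⁻ < CF₃COO⁻ < HSO₄⁻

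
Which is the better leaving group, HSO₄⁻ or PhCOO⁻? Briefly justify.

HSO₄⁻

HSO₄⁻ is the better leaving group.
pKₐ(H₂SO₄) ≈ -3 versus pKₐ(C₆H₅COOH) ≈ 4.2: HSO₄⁻ is the much weaker base.
Conjugate base of a strong mineral acid.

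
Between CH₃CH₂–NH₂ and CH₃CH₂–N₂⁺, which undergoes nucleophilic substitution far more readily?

From CH₃CH₂–NH₂ the departing group would be NH₂⁻ (pKₐ(NH₃) ≈ 38). Extremely strong base; never a leaving group.
From CH₃CH₂–N₂⁺ the leaving group is N₂ (no meaningful conjugate acid; N₂ departs as an exceptionally stable neutral molecule).
(In practice CH₃CH₂–N₂⁺ is made from CH₃CH₂–NH₂ by diazotisation (NaNO₂ / HCl, 0 °C), generating a diazonium salt that expels N₂.)

CH₃CH₂–N₂⁺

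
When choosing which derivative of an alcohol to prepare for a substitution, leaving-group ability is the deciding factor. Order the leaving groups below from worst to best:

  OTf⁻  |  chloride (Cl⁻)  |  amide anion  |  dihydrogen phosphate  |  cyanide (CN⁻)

amide anion < cyanide (CN⁻) < dihydrogen phosphate < chloride (Cl⁻) < OTf⁻

Leaving-group ability tracks the stability of the departed species; conjugate-acid pKₐ is the usual yardstick (lower pKₐ → better LG).
OTf⁻: pKₐ(CF₃SO₃H (triflic acid)) ≈ -14
chloride (Cl⁻): pKₐ(HCl) ≈ -7
dihydrogen phosphate: pKₐ(H₃PO₄) ≈ 2.1
cyanide (CN⁻): pKₐ(HCN) ≈ 9.2
amide anion: pKₐ(NH₃) ≈ 38
Reversing gives the worst-to-best order requested.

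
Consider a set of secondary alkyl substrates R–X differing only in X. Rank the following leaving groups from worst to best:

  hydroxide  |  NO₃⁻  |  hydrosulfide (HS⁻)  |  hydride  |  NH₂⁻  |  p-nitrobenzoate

NH₂⁻ < hydride < hydroxide < hydrosulfide (HS⁻) < p-nitrobenzoate < NO₃⁻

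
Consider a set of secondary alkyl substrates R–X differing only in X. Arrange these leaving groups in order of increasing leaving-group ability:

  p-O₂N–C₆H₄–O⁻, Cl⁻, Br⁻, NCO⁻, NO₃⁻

Br⁻: pKₐ(HBr) ≈ -9
Cl⁻: pKₐ(HCl) ≈ -7 — moderately weak base
NO₃⁻: pKₐ(HNO₃) ≈ -1.3
NCO⁻: pKₐ(HOCN) ≈ 3.5 — resonance between N and O
p-O₂N–C₆H₄–O⁻: pKₐ(p-nitrophenol) ≈ 7.2 — nitro group delocalises the charge; the classic chromogenic LG
The question asks for worst first, so the sequence is read in increasing leaving-group ability.

p-O₂N–C₆H₄–O⁻ < NCO⁻ < NO₃⁻ < Cl⁻ < Br⁻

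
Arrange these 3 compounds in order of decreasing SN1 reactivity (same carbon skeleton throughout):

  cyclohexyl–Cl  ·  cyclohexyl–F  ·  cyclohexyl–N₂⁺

Identical carbon frameworks mean the comparison reduces to leaving-group quality.
The more stable X⁻ (or X) is on its own — i.e. the weaker a base it is — the better a leaving group it makes.
cyclohexyl–N₂⁺ loses N₂: no meaningful conjugate acid; N₂ departs as an exceptionally stable neutral molecule
cyclohexyl–Cl loses Cl⁻: pKₐ(HCl) ≈ -7
cyclohexyl–F loses F⁻: pKₐ(HF) ≈ 3.2

cyclohexyl–N₂⁺ > cyclohexyl–Cl > cyclohexyl–F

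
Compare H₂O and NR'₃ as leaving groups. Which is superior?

H₂O is the better leaving group.
pKₐ(H₃O⁺) ≈ -1.7 versus pKₐ(R'₃NH⁺) ≈ 10.7: H₂O is the much weaker base.
Neutral; leaves from a protonated alcohol (R–OH₂⁺).

H₂O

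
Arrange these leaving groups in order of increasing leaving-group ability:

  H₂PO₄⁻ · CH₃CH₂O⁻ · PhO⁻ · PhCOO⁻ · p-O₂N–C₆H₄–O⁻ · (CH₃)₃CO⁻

A good leaving group is a weak base: the lower the pKₐ of its conjugate acid, the more readily it departs.
H₂PO₄⁻: pKₐ(H₃PO₄) ≈ 2.1
PhCOO⁻: pKₐ(C₆H₅COOH) ≈ 4.2
p-O₂N–C₆H₄–O⁻: pKₐ(p-nitrophenol) ≈ 7.2
PhO⁻: pKₐ(C₆H₅OH (phenol)) ≈ 10
CH₃CH₂O⁻: pKₐ(CH₃CH₂OH) ≈ 16 — strong base; alkoxides do not leave unassisted
(CH₃)₃CO⁻: pKₐ(t-BuOH) ≈ 18 — bulky, strongly basic alkoxide
Reversing gives the worst-to-best order requested.

(CH₃)₃CO⁻ < CH₃CH₂O⁻ < PhO⁻ < p-O₂N–C₆H₄–O⁻ < PhCOO⁻ < H₂PO₄⁻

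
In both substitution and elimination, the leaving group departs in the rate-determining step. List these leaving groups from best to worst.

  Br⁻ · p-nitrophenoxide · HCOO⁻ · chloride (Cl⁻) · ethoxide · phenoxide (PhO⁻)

Br⁻ > chloride (Cl⁻) > HCOO⁻ > p-nitrophenoxide > phenoxide (PhO⁻) > ethoxide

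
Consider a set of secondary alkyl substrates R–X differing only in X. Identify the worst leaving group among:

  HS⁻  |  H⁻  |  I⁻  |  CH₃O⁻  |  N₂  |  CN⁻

H⁻

N₂: no meaningful conjugate acid; N₂ departs as an exceptionally stable neutral molecule
I⁻: pKₐ(HI) ≈ -10
HS⁻: pKₐ(H₂S) ≈ 7
CN⁻: pKₐ(HCN) ≈ 9.2
CH₃O⁻: pKₐ(CH₃OH) ≈ 15.5
H⁻: pKₐ(H₂) ≈ 36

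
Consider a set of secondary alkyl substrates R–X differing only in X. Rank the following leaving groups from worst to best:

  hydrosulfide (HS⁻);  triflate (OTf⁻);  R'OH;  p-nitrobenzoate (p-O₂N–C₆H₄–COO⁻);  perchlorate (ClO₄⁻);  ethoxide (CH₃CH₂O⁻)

ethoxide (CH₃CH₂O⁻) < hydrosulfide (HS⁻) < p-nitrobenzoate (p-O₂N–C₆H₄–COO⁻) < R'OH < perchlorate (ClO₄⁻) < triflate (OTf⁻)

A good leaving group is a weak base: the lower the pKₐ of its conjugate acid, the more readily it departs.
triflate (OTf⁻): pKₐ(CF₃SO₃H (triflic acid)) ≈ -14
perchlorate (ClO₄⁻): pKₐ(HClO₄) ≈ -10 — extremely weak base; rarely used for safety reasons
R'OH: pKₐ(R'OH₂⁺) ≈ -2.4
p-nitrobenzoate (p-O₂N–C₆H₄–COO⁻): pKₐ(p-nitrobenzoic acid) ≈ 3.4
hydrosulfide (HS⁻): pKₐ(H₂S) ≈ 7 — larger and more polarisable than the oxygen analogue
ethoxide (CH₃CH₂O⁻): pKₐ(CH₃CH₂OH) ≈ 16
Reversing gives the worst-to-best order requested.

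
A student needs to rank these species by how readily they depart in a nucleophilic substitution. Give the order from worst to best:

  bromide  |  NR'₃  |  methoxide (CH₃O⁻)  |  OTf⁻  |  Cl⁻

methoxide (CH₃O⁻) < NR'₃ < Cl⁻ < bromide < OTf⁻

A good leaving group is a weak base: the lower the pKₐ of its conjugate acid, the more readily it departs.
OTf⁻: pKₐ(CF₃SO₃H (triflic acid)) ≈ -14
bromide: pKₐ(HBr) ≈ -9
Cl⁻: pKₐ(HCl) ≈ -7
NR'₃: pKₐ(R'₃NH⁺) ≈ 10.7
methoxide (CH₃O⁻): pKₐ(CH₃OH) ≈ 15.5
The question asks for worst first, so the sequence is read in increasing leaving-group ability.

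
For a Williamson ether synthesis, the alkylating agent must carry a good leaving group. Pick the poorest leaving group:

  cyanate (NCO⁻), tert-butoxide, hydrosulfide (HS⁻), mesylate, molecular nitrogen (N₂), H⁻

molecular nitrogen (N₂): no meaningful conjugate acid; N₂ departs as an exceptionally stable neutral molecule
mesylate: pKₐ(CH₃SO₃H (MsOH)) ≈ -1.9
cyanate (NCO⁻): pKₐ(HOCN) ≈ 3.5
hydrosulfide (HS⁻): pKₐ(H₂S) ≈ 7
tert-butoxide: pKₐ(t-BuOH) ≈ 18
H⁻: pKₐ(H₂) ≈ 36

H⁻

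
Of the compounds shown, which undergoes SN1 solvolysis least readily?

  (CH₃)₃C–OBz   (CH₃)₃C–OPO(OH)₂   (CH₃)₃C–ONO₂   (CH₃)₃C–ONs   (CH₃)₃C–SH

(CH₃)₃C–SH

Same R in every case — rank the leaving groups.
Rank by basicity of the departing species: weakest base leaves most easily.
(CH₃)₃C–ONs loses ONs⁻: pKₐ(p-O₂NC₆H₄SO₃H) ≈ -3.5
(CH₃)₃C–ONO₂ loses NO₃⁻: pKₐ(HNO₃) ≈ -1.3
(CH₃)₃C–OPO(OH)₂ loses H₂PO₄⁻: pKₐ(H₃PO₄) ≈ 2.1
(CH₃)₃C–OBz loses PhCOO⁻: pKₐ(C₆H₅COOH) ≈ 4.2
(CH₃)₃C–SH loses HS⁻: pKₐ(H₂S) ≈ 7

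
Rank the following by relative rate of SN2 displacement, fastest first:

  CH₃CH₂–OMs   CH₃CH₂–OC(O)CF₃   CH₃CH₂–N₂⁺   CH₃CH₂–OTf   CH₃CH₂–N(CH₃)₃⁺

With the same alkyl group throughout, only the leaving group differentiates the rates.
A good leaving group is a weak base: the lower the pKₐ of its conjugate acid, the more readily it departs.
CH₃CH₂–N₂⁺ loses N₂: no meaningful conjugate acid; N₂ departs as an exceptionally stable neutral molecule
CH₃CH₂–OTf loses OTf⁻: pKₐ(CF₃SO₃H (triflic acid)) ≈ -14
CH₃CH₂–OMs loses OMs⁻: pKₐ(CH₃SO₃H (MsOH)) ≈ -1.9
CH₃CH₂–OC(O)CF₃ loses CF₃COO⁻: pKₐ(CF₃COOH) ≈ 0.2
CH₃CH₂–N(CH₃)₃⁺ loses NR'₃: pKₐ(R'₃NH⁺) ≈ 10.7

CH₃CH₂–N₂⁺ > CH₃CH₂–OTf > CH₃CH₂–OMs > CH₃CH₂–OC(O)CF₃ > CH₃CH₂–N(CH₃)₃⁺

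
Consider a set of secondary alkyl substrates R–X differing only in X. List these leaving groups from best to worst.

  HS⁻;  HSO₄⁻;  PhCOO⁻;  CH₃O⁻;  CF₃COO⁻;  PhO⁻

The more stable X⁻ (or X) is on its own — i.e. the weaker a base it is — the better a leaving group it makes.
HSO₄⁻: pKₐ(H₂SO₄) ≈ -3
CF₃COO⁻: pKₐ(CF₃COOH) ≈ 0.2
PhCOO⁻: pKₐ(C₆H₅COOH) ≈ 4.2
HS⁻: pKₐ(H₂S) ≈ 7
PhO⁻: pKₐ(C₆H₅OH (phenol)) ≈ 10
CH₃O⁻: pKₐ(CH₃OH) ≈ 15.5

HSO₄⁻ > CF₃COO⁻ > PhCOO⁻ > HS⁻ > PhO⁻ > CH₃O⁻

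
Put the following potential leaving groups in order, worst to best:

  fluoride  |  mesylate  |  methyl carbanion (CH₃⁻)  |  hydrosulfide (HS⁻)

Rank by basicity of the departing species: weakest base leaves most easily.
mesylate: pKₐ(CH₃SO₃H (MsOH)) ≈ -1.9
fluoride: pKₐ(HF) ≈ 3.2
hydrosulfide (HS⁻): pKₐ(H₂S) ≈ 7
methyl carbanion (CH₃⁻): pKₐ(CH₄) ≈ 48
Listed from poorest to best leaving group as asked.

methyl carbanion (CH₃⁻) < hydrosulfide (HS⁻) < fluoride < mesylate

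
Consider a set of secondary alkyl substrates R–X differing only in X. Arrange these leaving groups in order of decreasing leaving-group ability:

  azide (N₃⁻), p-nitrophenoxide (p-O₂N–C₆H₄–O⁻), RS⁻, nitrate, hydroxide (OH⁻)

The more stable X⁻ (or X) is on its own — i.e. the weaker a base it is — the better a leaving group it makes.
nitrate: pKₐ(HNO₃) ≈ -1.3 — resonance-delocalised over three oxygens
azide (N₃⁻): pKₐ(HN₃) ≈ 4.7 — linear, resonance-stabilised
p-nitrophenoxide (p-O₂N–C₆H₄–O⁻): pKₐ(p-nitrophenol) ≈ 7.2
RS⁻: pKₐ(RSH (a thiol)) ≈ 10.5 — moderately basic; rarely leaves without activation
hydroxide (OH⁻): pKₐ(H₂O) ≈ 15.7 — strong base; essentially never leaves without prior activation

nitrate > azide (N₃⁻) > p-nitrophenoxide (p-O₂N–C₆H₄–O⁻) > RS⁻ > hydroxide (OH⁻)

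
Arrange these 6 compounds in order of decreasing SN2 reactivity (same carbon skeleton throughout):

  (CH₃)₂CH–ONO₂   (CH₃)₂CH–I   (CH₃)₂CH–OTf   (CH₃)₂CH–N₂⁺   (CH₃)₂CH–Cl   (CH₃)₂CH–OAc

(CH₃)₂CH–N₂⁺ > (CH₃)₂CH–OTf > (CH₃)₂CH–I > (CH₃)₂CH–Cl > (CH₃)₂CH–ONO₂ > (CH₃)₂CH–OAc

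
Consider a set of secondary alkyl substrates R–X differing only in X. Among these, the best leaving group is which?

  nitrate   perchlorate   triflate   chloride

triflate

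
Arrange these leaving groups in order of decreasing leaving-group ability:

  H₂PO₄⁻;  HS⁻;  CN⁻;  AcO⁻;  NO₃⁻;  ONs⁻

A good leaving group is a weak base: the lower the pKₐ of its conjugate acid, the more readily it departs.
ONs⁻: pKₐ(p-O₂NC₆H₄SO₃H) ≈ -3.5 — p-nitro group further stabilises the sulfonate
NO₃⁻: pKₐ(HNO₃) ≈ -1.3
H₂PO₄⁻: pKₐ(H₃PO₄) ≈ 2.1
AcO⁻: pKₐ(CH₃COOH) ≈ 4.8 — resonance-stabilised but still a weak base
HS⁻: pKₐ(H₂S) ≈ 7 — larger and more polarisable than the oxygen analogue
CN⁻: pKₐ(HCN) ≈ 9.2 — sp carbon stabilises the charge somewhat, but still a poor LG

ONs⁻ > NO₃⁻ > H₂PO₄⁻ > AcO⁻ > HS⁻ > CN⁻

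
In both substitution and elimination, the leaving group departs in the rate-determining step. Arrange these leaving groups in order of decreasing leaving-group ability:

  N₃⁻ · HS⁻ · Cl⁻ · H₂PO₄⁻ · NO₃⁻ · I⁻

I⁻ > Cl⁻ > NO₃⁻ > H₂PO₄⁻ > N₃⁻ > HS⁻

I⁻: pKₐ(HI) ≈ -10 — large, highly polarisable; very weak base
Cl⁻: pKₐ(HCl) ≈ -7
NO₃⁻: pKₐ(HNO₃) ≈ -1.3
H₂PO₄⁻: pKₐ(H₃PO₄) ≈ 2.1 — moderate base; biological leaving group after further activation
N₃⁻: pKₐ(HN₃) ≈ 4.7 — linear, resonance-stabilised
HS⁻: pKₐ(H₂S) ≈ 7 — larger and more polarisable than the oxygen analogue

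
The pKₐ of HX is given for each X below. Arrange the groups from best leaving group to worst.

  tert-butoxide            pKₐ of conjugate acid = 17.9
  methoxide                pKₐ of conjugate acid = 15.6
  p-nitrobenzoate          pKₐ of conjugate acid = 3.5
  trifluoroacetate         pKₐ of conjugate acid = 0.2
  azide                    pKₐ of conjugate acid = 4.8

Lower conjugate-acid pKₐ ⇒ weaker base ⇒ better leaving group.
Sorting by the given values: trifluoroacetate (0.2), p-nitrobenzoate (3.5), azide (4.8), methoxide (15.6), tert-butoxide (17.9).

trifluoroacetate > p-nitrobenzoate > azide > methoxide > tert-butoxide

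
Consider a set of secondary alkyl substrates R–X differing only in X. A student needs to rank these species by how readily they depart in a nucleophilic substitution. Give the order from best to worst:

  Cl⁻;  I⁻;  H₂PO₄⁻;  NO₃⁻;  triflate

The more stable X⁻ (or X) is on its own — i.e. the weaker a base it is — the better a leaving group it makes.
triflate: pKₐ(CF₃SO₃H (triflic acid)) ≈ -14
I⁻: pKₐ(HI) ≈ -10
Cl⁻: pKₐ(HCl) ≈ -7
NO₃⁻: pKₐ(HNO₃) ≈ -1.3
H₂PO₄⁻: pKₐ(H₃PO₄) ≈ 2.1

triflate > I⁻ > Cl⁻ > NO₃⁻ > H₂PO₄⁻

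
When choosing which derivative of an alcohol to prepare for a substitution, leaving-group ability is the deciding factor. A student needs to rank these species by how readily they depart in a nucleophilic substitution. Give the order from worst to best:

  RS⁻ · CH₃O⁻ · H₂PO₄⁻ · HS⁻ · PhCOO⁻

CH₃O⁻ < RS⁻ < HS⁻ < PhCOO⁻ < H₂PO₄⁻

Rank by basicity of the departing species: weakest base leaves most easily.
H₂PO₄⁻: pKₐ(H₃PO₄) ≈ 2.1 — moderate base; biological leaving group after further activation
PhCOO⁻: pKₐ(C₆H₅COOH) ≈ 4.2
HS⁻: pKₐ(H₂S) ≈ 7 — larger and more polarisable than the oxygen analogue
RS⁻: pKₐ(RSH (a thiol)) ≈ 10.5 — moderately basic; rarely leaves without activation
CH₃O⁻: pKₐ(CH₃OH) ≈ 15.5 — strong base; alkoxides do not leave unassisted
The question asks for worst first, so the sequence is read in increasing leaving-group ability.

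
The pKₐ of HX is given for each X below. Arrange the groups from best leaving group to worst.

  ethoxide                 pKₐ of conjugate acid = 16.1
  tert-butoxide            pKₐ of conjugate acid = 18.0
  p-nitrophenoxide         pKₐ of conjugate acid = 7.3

p-nitrophenoxide > ethoxide > tert-butoxide

Lower conjugate-acid pKₐ ⇒ weaker base ⇒ better leaving group.
Sorting by the given values: p-nitrophenoxide (7.3), ethoxide (16.1), tert-butoxide (18.0).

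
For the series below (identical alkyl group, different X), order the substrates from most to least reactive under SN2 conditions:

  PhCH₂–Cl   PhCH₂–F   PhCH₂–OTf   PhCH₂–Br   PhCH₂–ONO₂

PhCH₂–OTf > PhCH₂–Br > PhCH₂–Cl > PhCH₂–ONO₂ > PhCH₂–F

Same R in every case — rank the leaving groups.
The more stable X⁻ (or X) is on its own — i.e. the weaker a base it is — the better a leaving group it makes.
PhCH₂–OTf loses OTf⁻: pKₐ(CF₃SO₃H (triflic acid)) ≈ -14
PhCH₂–Br loses Br⁻: pKₐ(HBr) ≈ -9
PhCH₂–Cl loses Cl⁻: pKₐ(HCl) ≈ -7
PhCH₂–ONO₂ loses NO₃⁻: pKₐ(HNO₃) ≈ -1.3
PhCH₂–F loses F⁻: pKₐ(HF) ≈ 3.2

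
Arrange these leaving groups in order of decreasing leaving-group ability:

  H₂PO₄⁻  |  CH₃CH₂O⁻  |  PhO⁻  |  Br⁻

Br⁻ > H₂PO₄⁻ > PhO⁻ > CH₃CH₂O⁻

Br⁻: pKₐ(HBr) ≈ -9
H₂PO₄⁻: pKₐ(H₃PO₄) ≈ 2.1
PhO⁻: pKₐ(C₆H₅OH (phenol)) ≈ 10
CH₃CH₂O⁻: pKₐ(CH₃CH₂OH) ≈ 16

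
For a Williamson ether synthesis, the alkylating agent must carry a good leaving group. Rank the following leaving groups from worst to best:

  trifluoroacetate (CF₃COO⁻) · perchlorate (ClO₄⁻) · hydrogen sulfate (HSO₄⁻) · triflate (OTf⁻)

trifluoroacetate (CF₃COO⁻) < hydrogen sulfate (HSO₄⁻) < perchlorate (ClO₄⁻) < triflate (OTf⁻)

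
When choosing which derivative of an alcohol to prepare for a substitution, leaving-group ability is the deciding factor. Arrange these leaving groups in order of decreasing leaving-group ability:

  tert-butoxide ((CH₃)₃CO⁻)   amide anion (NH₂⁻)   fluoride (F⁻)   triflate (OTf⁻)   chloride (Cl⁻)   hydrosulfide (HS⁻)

triflate (OTf⁻) > chloride (Cl⁻) > fluoride (F⁻) > hydrosulfide (HS⁻) > tert-butoxide ((CH₃)₃CO⁻) > amide anion (NH₂⁻)

A good leaving group is a weak base: the lower the pKₐ of its conjugate acid, the more readily it departs.
triflate (OTf⁻): pKₐ(CF₃SO₃H (triflic acid)) ≈ -14
chloride (Cl⁻): pKₐ(HCl) ≈ -7
fluoride (F⁻): pKₐ(HF) ≈ 3.2
hydrosulfide (HS⁻): pKₐ(H₂S) ≈ 7
tert-butoxide ((CH₃)₃CO⁻): pKₐ(t-BuOH) ≈ 18
amide anion (NH₂⁻): pKₐ(NH₃) ≈ 38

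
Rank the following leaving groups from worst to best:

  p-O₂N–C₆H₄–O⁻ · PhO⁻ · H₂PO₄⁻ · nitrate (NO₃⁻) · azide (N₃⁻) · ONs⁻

ONs⁻: pKₐ(p-O₂NC₆H₄SO₃H) ≈ -3.5 — p-nitro group further stabilises the sulfonate
nitrate (NO₃⁻): pKₐ(HNO₃) ≈ -1.3
H₂PO₄⁻: pKₐ(H₃PO₄) ≈ 2.1
azide (N₃⁻): pKₐ(HN₃) ≈ 4.7 — linear, resonance-stabilised
p-O₂N–C₆H₄–O⁻: pKₐ(p-nitrophenol) ≈ 7.2 — nitro group delocalises the charge; the classic chromogenic LG
PhO⁻: pKₐ(C₆H₅OH (phenol)) ≈ 10 — resonance into the ring helps, but still a poor LG
Reversing gives the worst-to-best order requested.

PhO⁻ < p-O₂N–C₆H₄–O⁻ < azide (N₃⁻) < H₂PO₄⁻ < nitrate (NO₃⁻) < ONs⁻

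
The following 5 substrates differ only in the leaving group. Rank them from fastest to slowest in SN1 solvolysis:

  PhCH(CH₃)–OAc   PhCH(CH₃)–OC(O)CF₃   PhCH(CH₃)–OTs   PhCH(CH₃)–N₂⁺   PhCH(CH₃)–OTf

PhCH(CH₃)–N₂⁺ > PhCH(CH₃)–OTf > PhCH(CH₃)–OTs > PhCH(CH₃)–OC(O)CF₃ > PhCH(CH₃)–OAc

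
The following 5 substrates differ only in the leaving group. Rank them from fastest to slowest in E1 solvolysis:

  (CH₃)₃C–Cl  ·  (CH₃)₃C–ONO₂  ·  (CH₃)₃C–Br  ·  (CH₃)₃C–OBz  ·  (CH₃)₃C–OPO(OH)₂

(CH₃)₃C–Br > (CH₃)₃C–Cl > (CH₃)₃C–ONO₂ > (CH₃)₃C–OPO(OH)₂ > (CH₃)₃C–OBz

The skeletons are identical, so relative rate is governed entirely by leaving-group ability.
Rank by basicity of the departing species: weakest base leaves most easily.
(CH₃)₃C–Br loses Br⁻: pKₐ(HBr) ≈ -9
(CH₃)₃C–Cl loses Cl⁻: pKₐ(HCl) ≈ -7
(CH₃)₃C–ONO₂ loses NO₃⁻: pKₐ(HNO₃) ≈ -1.3
(CH₃)₃C–OPO(OH)₂ loses H₂PO₄⁻: pKₐ(H₃PO₄) ≈ 2.1
(CH₃)₃C–OBz loses PhCOO⁻: pKₐ(C₆H₅COOH) ≈ 4.2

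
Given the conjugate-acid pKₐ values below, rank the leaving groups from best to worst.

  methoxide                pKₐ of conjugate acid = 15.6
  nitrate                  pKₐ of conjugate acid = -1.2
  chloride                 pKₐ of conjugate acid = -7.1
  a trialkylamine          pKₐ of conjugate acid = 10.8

chloride > nitrate > a trialkylamine > methoxide

Lower conjugate-acid pKₐ ⇒ weaker base ⇒ better leaving group.
Sorting by the given values: chloride (-7.1), nitrate (-1.2), a trialkylamine (10.8), methoxide (15.6).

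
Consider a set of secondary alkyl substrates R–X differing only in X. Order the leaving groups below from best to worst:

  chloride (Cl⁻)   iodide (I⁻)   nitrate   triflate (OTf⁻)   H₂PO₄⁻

triflate (OTf⁻) > iodide (I⁻) > chloride (Cl⁻) > nitrate > H₂PO₄⁻

triflate (OTf⁻): pKₐ(CF₃SO₃H (triflic acid)) ≈ -14 — charge spread over three oxygens and a CF₃ group; the premier leaving group in synthesis
iodide (I⁻): pKₐ(HI) ≈ -10 — large, highly polarisable; very weak base
chloride (Cl⁻): pKₐ(HCl) ≈ -7 — moderately weak base
nitrate: pKₐ(HNO₃) ≈ -1.3 — resonance-delocalised over three oxygens
H₂PO₄⁻: pKₐ(H₃PO₄) ≈ 2.1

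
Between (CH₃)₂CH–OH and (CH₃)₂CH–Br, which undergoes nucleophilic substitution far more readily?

From (CH₃)₂CH–OH the departing group would be OH⁻ (pKₐ(H₂O) ≈ 15.7). Strong base; essentially never leaves without prior activation.
From (CH₃)₂CH–Br the leaving group is Br⁻ (pKₐ(HBr) ≈ -9). Weak base; good leaving group.
(In practice (CH₃)₂CH–Br is made from (CH₃)₂CH–OH by treatment with PBr₃, replacing the hydroxyl with bromide.)

(CH₃)₂CH–Br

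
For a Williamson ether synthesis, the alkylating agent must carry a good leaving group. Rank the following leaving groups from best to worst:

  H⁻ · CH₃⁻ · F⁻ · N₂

N₂ > F⁻ > H⁻ > CH₃⁻

Rank by basicity of the departing species: weakest base leaves most easily.
N₂: no meaningful conjugate acid; N₂ departs as an exceptionally stable neutral molecule
F⁻: pKₐ(HF) ≈ 3.2
H⁻: pKₐ(H₂) ≈ 36
CH₃⁻: pKₐ(CH₄) ≈ 48 — unstabilised carbanion; the worst conceivable leaving group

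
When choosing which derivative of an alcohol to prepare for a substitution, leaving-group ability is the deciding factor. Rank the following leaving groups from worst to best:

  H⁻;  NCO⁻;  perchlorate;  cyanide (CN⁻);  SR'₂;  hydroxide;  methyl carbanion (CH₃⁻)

perchlorate: pKₐ(HClO₄) ≈ -10 — extremely weak base; rarely used for safety reasons
SR'₂: pKₐ(R'₂SH⁺) ≈ -7 — neutral; leaves from a sulfonium salt (R–SR'₂⁺)
NCO⁻: pKₐ(HOCN) ≈ 3.5 — resonance between N and O
cyanide (CN⁻): pKₐ(HCN) ≈ 9.2 — sp carbon stabilises the charge somewhat, but still a poor LG
hydroxide: pKₐ(H₂O) ≈ 15.7
H⁻: pKₐ(H₂) ≈ 36 — extremely strong base; leaves only in special hydride-transfer contexts
methyl carbanion (CH₃⁻): pKₐ(CH₄) ≈ 48 — unstabilised carbanion; the worst conceivable leaving group
The question asks for worst first, so the sequence is read in increasing leaving-group ability.

methyl carbanion (CH₃⁻) < H⁻ < hydroxide < cyanide (CN⁻) < NCO⁻ < SR'₂ < perchlorate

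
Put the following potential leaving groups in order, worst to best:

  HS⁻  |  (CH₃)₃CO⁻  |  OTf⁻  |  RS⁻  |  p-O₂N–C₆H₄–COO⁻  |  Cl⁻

A good leaving group is a weak base: the lower the pKₐ of its conjugate acid, the more readily it departs.
OTf⁻: pKₐ(CF₃SO₃H (triflic acid)) ≈ -14
Cl⁻: pKₐ(HCl) ≈ -7
p-O₂N–C₆H₄–COO⁻: pKₐ(p-nitrobenzoic acid) ≈ 3.4
HS⁻: pKₐ(H₂S) ≈ 7
RS⁻: pKₐ(RSH (a thiol)) ≈ 10.5
(CH₃)₃CO⁻: pKₐ(t-BuOH) ≈ 18
Listed from poorest to best leaving group as asked.

(CH₃)₃CO⁻ < RS⁻ < HS⁻ < p-O₂N–C₆H₄–COO⁻ < Cl⁻ < OTf⁻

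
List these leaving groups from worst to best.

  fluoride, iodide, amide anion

amide anion < fluoride < iodide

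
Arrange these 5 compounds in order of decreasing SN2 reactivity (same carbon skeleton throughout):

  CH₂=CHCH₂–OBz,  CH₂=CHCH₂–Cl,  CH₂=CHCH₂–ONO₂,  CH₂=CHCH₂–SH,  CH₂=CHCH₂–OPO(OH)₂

CH₂=CHCH₂–Cl > CH₂=CHCH₂–ONO₂ > CH₂=CHCH₂–OPO(OH)₂ > CH₂=CHCH₂–OBz > CH₂=CHCH₂–SH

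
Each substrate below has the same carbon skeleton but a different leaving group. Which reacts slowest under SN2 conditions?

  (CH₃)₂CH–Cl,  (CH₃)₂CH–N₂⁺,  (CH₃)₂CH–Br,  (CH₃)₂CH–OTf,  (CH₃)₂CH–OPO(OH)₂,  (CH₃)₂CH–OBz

(CH₃)₂CH–OBz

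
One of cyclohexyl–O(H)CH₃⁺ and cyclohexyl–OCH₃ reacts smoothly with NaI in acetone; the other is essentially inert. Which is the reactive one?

From cyclohexyl–OCH₃ the departing group would be CH₃O⁻ (pKₐ(CH₃OH) ≈ 15.5). Strong base; alkoxides do not leave unassisted.
From cyclohexyl–O(H)CH₃⁺ the leaving group is R'OH (pKₐ(R'OH₂⁺) ≈ -2.4). Neutral; leaves from a protonated ether (an oxonium ion, R–O(H)R'⁺).
(In practice cyclohexyl–O(H)CH₃⁺ is made from cyclohexyl–OCH₃ by protonation with concentrated HI, allowing neutral methanol, rather than methoxide, to depart.)

cyclohexyl–O(H)CH₃⁺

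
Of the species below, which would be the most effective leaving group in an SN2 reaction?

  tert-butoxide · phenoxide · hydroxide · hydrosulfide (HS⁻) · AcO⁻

AcO⁻

AcO⁻: pKₐ(CH₃COOH) ≈ 4.8
hydrosulfide (HS⁻): pKₐ(H₂S) ≈ 7
phenoxide: pKₐ(C₆H₅OH (phenol)) ≈ 10
hydroxide: pKₐ(H₂O) ≈ 15.7
tert-butoxide: pKₐ(t-BuOH) ≈ 18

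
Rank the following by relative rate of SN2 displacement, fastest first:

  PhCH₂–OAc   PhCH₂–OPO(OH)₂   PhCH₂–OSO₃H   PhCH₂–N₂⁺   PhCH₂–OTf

With the same alkyl group throughout, only the leaving group differentiates the rates.
Leaving-group ability tracks the stability of the departed species; conjugate-acid pKₐ is the usual yardstick (lower pKₐ → better LG).
PhCH₂–N₂⁺ loses N₂: no meaningful conjugate acid; N₂ departs as an exceptionally stable neutral molecule
PhCH₂–OTf loses OTf⁻: pKₐ(CF₃SO₃H (triflic acid)) ≈ -14
PhCH₂–OSO₃H loses HSO₄⁻: pKₐ(H₂SO₄) ≈ -3
PhCH₂–OPO(OH)₂ loses H₂PO₄⁻: pKₐ(H₃PO₄) ≈ 2.1
PhCH₂–OAc loses AcO⁻: pKₐ(CH₃COOH) ≈ 4.8

PhCH₂–N₂⁺ > PhCH₂–OTf > PhCH₂–OSO₃H > PhCH₂–OPO(OH)₂ > PhCH₂–OAc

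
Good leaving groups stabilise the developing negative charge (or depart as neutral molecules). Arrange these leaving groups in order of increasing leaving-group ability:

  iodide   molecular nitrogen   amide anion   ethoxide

amide anion < ethoxide < iodide < molecular nitrogen

Leaving-group ability tracks the stability of the departed species; conjugate-acid pKₐ is the usual yardstick (lower pKₐ → better LG).
molecular nitrogen: no meaningful conjugate acid; N₂ departs as an exceptionally stable neutral molecule
iodide: pKₐ(HI) ≈ -10
ethoxide: pKₐ(CH₃CH₂OH) ≈ 16
amide anion: pKₐ(NH₃) ≈ 38
Reversing gives the worst-to-best order requested.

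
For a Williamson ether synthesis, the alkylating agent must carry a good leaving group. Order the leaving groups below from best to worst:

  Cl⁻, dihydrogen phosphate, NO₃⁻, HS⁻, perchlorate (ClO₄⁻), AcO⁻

perchlorate (ClO₄⁻) > Cl⁻ > NO₃⁻ > dihydrogen phosphate > AcO⁻ > HS⁻

The more stable X⁻ (or X) is on its own — i.e. the weaker a base it is — the better a leaving group it makes.
perchlorate (ClO₄⁻): pKₐ(HClO₄) ≈ -10
Cl⁻: pKₐ(HCl) ≈ -7 — moderately weak base
NO₃⁻: pKₐ(HNO₃) ≈ -1.3 — resonance-delocalised over three oxygens
dihydrogen phosphate: pKₐ(H₃PO₄) ≈ 2.1
AcO⁻: pKₐ(CH₃COOH) ≈ 4.8
HS⁻: pKₐ(H₂S) ≈ 7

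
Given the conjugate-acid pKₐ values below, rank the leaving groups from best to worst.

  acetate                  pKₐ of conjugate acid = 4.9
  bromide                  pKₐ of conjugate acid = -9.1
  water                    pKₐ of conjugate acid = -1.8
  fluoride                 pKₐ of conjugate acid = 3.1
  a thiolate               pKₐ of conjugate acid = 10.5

bromide > water > fluoride > acetate > a thiolate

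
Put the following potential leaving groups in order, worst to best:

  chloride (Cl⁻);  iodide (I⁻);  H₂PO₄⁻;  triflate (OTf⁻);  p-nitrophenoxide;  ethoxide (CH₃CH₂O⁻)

Rank by basicity of the departing species: weakest base leaves most easily.
triflate (OTf⁻): pKₐ(CF₃SO₃H (triflic acid)) ≈ -14
iodide (I⁻): pKₐ(HI) ≈ -10
chloride (Cl⁻): pKₐ(HCl) ≈ -7
H₂PO₄⁻: pKₐ(H₃PO₄) ≈ 2.1 — moderate base; biological leaving group after further activation
p-nitrophenoxide: pKₐ(p-nitrophenol) ≈ 7.2
ethoxide (CH₃CH₂O⁻): pKₐ(CH₃CH₂OH) ≈ 16 — strong base; alkoxides do not leave unassisted
The question asks for worst first, so the sequence is read in increasing leaving-group ability.

ethoxide (CH₃CH₂O⁻) < p-nitrophenoxide < H₂PO₄⁻ < chloride (Cl⁻) < iodide (I⁻) < triflate (OTf⁻)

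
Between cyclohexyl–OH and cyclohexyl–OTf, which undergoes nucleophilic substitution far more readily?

From cyclohexyl–OH the departing group would be OH⁻ (pKₐ(H₂O) ≈ 15.7). Strong base; essentially never leaves without prior activation.
From cyclohexyl–OTf the leaving group is OTf⁻ (pKₐ(CF₃SO₃H (triflic acid)) ≈ -14). Charge spread over three oxygens and a CF₃ group; the premier leaving group in synthesis.
(In practice cyclohexyl–OTf is made from cyclohexyl–OH by treatment with Tf₂O / 2,6-lutidine, converting the hydroxyl into a triflate.)

cyclohexyl–OTf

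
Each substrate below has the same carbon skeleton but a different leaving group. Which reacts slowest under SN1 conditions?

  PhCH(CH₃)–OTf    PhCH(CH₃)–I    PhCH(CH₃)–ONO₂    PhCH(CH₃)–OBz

With the same alkyl group throughout, only the leaving group differentiates the rates.
Rank by basicity of the departing species: weakest base leaves most easily.
PhCH(CH₃)–OTf loses OTf⁻: pKₐ(CF₃SO₃H (triflic acid)) ≈ -14
PhCH(CH₃)–I loses I⁻: pKₐ(HI) ≈ -10
PhCH(CH₃)–ONO₂ loses NO₃⁻: pKₐ(HNO₃) ≈ -1.3
PhCH(CH₃)–OBz loses PhCOO⁻: pKₐ(C₆H₅COOH) ≈ 4.2

PhCH(CH₃)–OBz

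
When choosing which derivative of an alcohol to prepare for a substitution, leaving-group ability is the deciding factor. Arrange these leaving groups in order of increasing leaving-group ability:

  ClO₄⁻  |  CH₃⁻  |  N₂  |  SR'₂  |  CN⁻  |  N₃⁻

CH₃⁻ < CN⁻ < N₃⁻ < SR'₂ < ClO₄⁻ < N₂

The more stable X⁻ (or X) is on its own — i.e. the weaker a base it is — the better a leaving group it makes.
N₂: no meaningful conjugate acid; N₂ departs as an exceptionally stable neutral molecule
ClO₄⁻: pKₐ(HClO₄) ≈ -10 — extremely weak base; rarely used for safety reasons
SR'₂: pKₐ(R'₂SH⁺) ≈ -7 — neutral; leaves from a sulfonium salt (R–SR'₂⁺)
N₃⁻: pKₐ(HN₃) ≈ 4.7
CN⁻: pKₐ(HCN) ≈ 9.2 — sp carbon stabilises the charge somewhat, but still a poor LG
CH₃⁻: pKₐ(CH₄) ≈ 48 — unstabilised carbanion; the worst conceivable leaving group
The question asks for worst first, so the sequence is read in increasing leaving-group ability.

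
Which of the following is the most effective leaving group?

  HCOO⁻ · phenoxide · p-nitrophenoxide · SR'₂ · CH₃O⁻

The more stable X⁻ (or X) is on its own — i.e. the weaker a base it is — the better a leaving group it makes.
SR'₂: pKₐ(R'₂SH⁺) ≈ -7
HCOO⁻: pKₐ(HCOOH) ≈ 3.8
p-nitrophenoxide: pKₐ(p-nitrophenol) ≈ 7.2
phenoxide: pKₐ(C₆H₅OH (phenol)) ≈ 10
CH₃O⁻: pKₐ(CH₃OH) ≈ 15.5

SR'₂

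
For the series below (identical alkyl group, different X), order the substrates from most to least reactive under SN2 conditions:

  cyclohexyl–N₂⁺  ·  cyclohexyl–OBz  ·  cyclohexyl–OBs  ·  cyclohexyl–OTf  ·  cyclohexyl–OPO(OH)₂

cyclohexyl–N₂⁺ > cyclohexyl–OTf > cyclohexyl–OBs > cyclohexyl–OPO(OH)₂ > cyclohexyl–OBz

The skeletons are identical, so relative rate is governed entirely by leaving-group ability.
The more stable X⁻ (or X) is on its own — i.e. the weaker a base it is — the better a leaving group it makes.
cyclohexyl–N₂⁺ loses N₂: no meaningful conjugate acid; N₂ departs as an exceptionally stable neutral molecule
cyclohexyl–OTf loses OTf⁻: pKₐ(CF₃SO₃H (triflic acid)) ≈ -14
cyclohexyl–OBs loses OBs⁻: pKₐ(p-BrC₆H₄SO₃H) ≈ -2.8
cyclohexyl–OPO(OH)₂ loses H₂PO₄⁻: pKₐ(H₃PO₄) ≈ 2.1
cyclohexyl–OBz loses PhCOO⁻: pKₐ(C₆H₅COOH) ≈ 4.2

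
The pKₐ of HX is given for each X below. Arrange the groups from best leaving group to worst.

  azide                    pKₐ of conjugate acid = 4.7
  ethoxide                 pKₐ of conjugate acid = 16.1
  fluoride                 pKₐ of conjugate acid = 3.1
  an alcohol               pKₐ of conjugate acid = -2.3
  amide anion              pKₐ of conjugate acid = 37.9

Lower conjugate-acid pKₐ ⇒ weaker base ⇒ better leaving group.
Sorting by the given values: an alcohol (-2.3), fluoride (3.1), azide (4.7), ethoxide (16.1), amide anion (37.9).

an alcohol > fluoride > azide > ethoxide > amide anion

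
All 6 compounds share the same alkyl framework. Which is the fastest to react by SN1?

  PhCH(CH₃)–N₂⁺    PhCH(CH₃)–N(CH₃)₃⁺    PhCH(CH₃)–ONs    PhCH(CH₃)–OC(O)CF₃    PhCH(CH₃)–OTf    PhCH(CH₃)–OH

Identical carbon frameworks mean the comparison reduces to leaving-group quality.
A good leaving group is a weak base: the lower the pKₐ of its conjugate acid, the more readily it departs.
PhCH(CH₃)–N₂⁺ loses N₂: no meaningful conjugate acid; N₂ departs as an exceptionally stable neutral molecule
PhCH(CH₃)–OTf loses OTf⁻: pKₐ(CF₃SO₃H (triflic acid)) ≈ -14
PhCH(CH₃)–ONs loses ONs⁻: pKₐ(p-O₂NC₆H₄SO₃H) ≈ -3.5
PhCH(CH₃)–OC(O)CF₃ loses CF₃COO⁻: pKₐ(CF₃COOH) ≈ 0.2
PhCH(CH₃)–N(CH₃)₃⁺ loses NR'₃: pKₐ(R'₃NH⁺) ≈ 10.7
PhCH(CH₃)–OH loses OH⁻: pKₐ(H₂O) ≈ 15.7

PhCH(CH₃)–N₂⁺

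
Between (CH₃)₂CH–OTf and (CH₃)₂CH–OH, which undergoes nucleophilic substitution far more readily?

(CH₃)₂CH–OTf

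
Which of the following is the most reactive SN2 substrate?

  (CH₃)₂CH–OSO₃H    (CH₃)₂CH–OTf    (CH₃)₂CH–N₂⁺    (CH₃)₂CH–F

With the same alkyl group throughout, only the leaving group differentiates the rates.
Rank by basicity of the departing species: weakest base leaves most easily.
(CH₃)₂CH–N₂⁺ loses N₂: no meaningful conjugate acid; N₂ departs as an exceptionally stable neutral molecule
(CH₃)₂CH–OTf loses OTf⁻: pKₐ(CF₃SO₃H (triflic acid)) ≈ -14
(CH₃)₂CH–OSO₃H loses HSO₄⁻: pKₐ(H₂SO₄) ≈ -3
(CH₃)₂CH–F loses F⁻: pKₐ(HF) ≈ 3.2

(CH₃)₂CH–N₂⁺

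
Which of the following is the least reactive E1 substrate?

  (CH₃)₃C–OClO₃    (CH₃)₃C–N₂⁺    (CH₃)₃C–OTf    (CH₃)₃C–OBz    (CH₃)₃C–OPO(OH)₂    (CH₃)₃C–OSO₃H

The skeletons are identical, so relative rate is governed entirely by leaving-group ability.
The more stable X⁻ (or X) is on its own — i.e. the weaker a base it is — the better a leaving group it makes.
(CH₃)₃C–N₂⁺ loses N₂: no meaningful conjugate acid; N₂ departs as an exceptionally stable neutral molecule
(CH₃)₃C–OTf loses OTf⁻: pKₐ(CF₃SO₃H (triflic acid)) ≈ -14
(CH₃)₃C–OClO₃ loses ClO₄⁻: pKₐ(HClO₄) ≈ -10
(CH₃)₃C–OSO₃H loses HSO₄⁻: pKₐ(H₂SO₄) ≈ -3
(CH₃)₃C–OPO(OH)₂ loses H₂PO₄⁻: pKₐ(H₃PO₄) ≈ 2.1
(CH₃)₃C–OBz loses PhCOO⁻: pKₐ(C₆H₅COOH) ≈ 4.2

(CH₃)₃C–OBz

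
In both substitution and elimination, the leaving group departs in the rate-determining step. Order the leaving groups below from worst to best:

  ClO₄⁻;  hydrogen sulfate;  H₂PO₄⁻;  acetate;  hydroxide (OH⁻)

hydroxide (OH⁻) < acetate < H₂PO₄⁻ < hydrogen sulfate < ClO₄⁻

Leaving-group ability tracks the stability of the departed species; conjugate-acid pKₐ is the usual yardstick (lower pKₐ → better LG).
ClO₄⁻: pKₐ(HClO₄) ≈ -10 — extremely weak base; rarely used for safety reasons
hydrogen sulfate: pKₐ(H₂SO₄) ≈ -3
H₂PO₄⁻: pKₐ(H₃PO₄) ≈ 2.1 — moderate base; biological leaving group after further activation
acetate: pKₐ(CH₃COOH) ≈ 4.8
hydroxide (OH⁻): pKₐ(H₂O) ≈ 15.7
The question asks for worst first, so the sequence is read in increasing leaving-group ability.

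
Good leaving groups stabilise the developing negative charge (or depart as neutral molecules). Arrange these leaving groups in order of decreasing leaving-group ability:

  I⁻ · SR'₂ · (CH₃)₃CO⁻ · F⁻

I⁻ > SR'₂ > F⁻ > (CH₃)₃CO⁻

A good leaving group is a weak base: the lower the pKₐ of its conjugate acid, the more readily it departs.
I⁻: pKₐ(HI) ≈ -10
SR'₂: pKₐ(R'₂SH⁺) ≈ -7
F⁻: pKₐ(HF) ≈ 3.2
(CH₃)₃CO⁻: pKₐ(t-BuOH) ≈ 18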